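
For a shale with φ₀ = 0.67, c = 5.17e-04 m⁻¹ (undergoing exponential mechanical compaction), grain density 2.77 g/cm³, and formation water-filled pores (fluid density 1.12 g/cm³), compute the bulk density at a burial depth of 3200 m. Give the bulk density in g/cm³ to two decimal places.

2.56 g/cm³

Working in km (1 km = 1000 m; c in km⁻¹ = c in m⁻¹ × 1000):
Porosity at depth: φ = 0.67·exp(−0.517×3.2) = 0.67×0.1912 = 0.1281
Bulk density: ρ_b = (1−φ)ρ_g + φ·ρ_f = 0.8719×2.77 + 0.1281×1.12
       = 2.415 + 0.143 = 2.559 g/cm³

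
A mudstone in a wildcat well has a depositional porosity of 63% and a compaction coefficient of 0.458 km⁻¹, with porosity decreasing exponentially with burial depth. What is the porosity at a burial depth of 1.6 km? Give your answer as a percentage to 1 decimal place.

30.3%

phi = phi₀·exp(−k·z) = 0.63 × exp(−0.458 × 1.6) = 0.63 × exp(−0.7328)
  = 0.63 × 0.4806 = 0.3028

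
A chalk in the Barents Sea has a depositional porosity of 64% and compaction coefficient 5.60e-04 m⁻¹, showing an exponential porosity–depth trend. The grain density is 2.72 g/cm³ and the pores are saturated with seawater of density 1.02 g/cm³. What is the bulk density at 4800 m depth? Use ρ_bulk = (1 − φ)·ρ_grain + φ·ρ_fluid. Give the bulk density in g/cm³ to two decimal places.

2.65 g/cm³

Working in km (1 km = 1000 m; β in km⁻¹ = β in m⁻¹ × 1000):
Porosity at depth: n = 0.64·exp(−0.56×4.8) = 0.64×0.0680 = 0.0435
Bulk density: ρ_b = (1−n)ρ_g + n·ρ_f = 0.9565×2.72 + 0.0435×1.02
       = 2.602 + 0.044 = 2.646 g/cm³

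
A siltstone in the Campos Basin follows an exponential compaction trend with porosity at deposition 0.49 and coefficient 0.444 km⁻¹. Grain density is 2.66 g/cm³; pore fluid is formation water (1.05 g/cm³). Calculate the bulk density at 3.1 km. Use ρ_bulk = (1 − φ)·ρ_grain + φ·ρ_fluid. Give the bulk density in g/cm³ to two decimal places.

2.46 g/cm³

Porosity at depth: φ = 0.49·exp(−0.444×3.1) = 0.49×0.2525 = 0.1237
Bulk density: ρ_b = (1−φ)ρ_g + φ·ρ_f = 0.8763×2.66 + 0.1237×1.05
       = 2.331 + 0.130 = 2.461 g/cm³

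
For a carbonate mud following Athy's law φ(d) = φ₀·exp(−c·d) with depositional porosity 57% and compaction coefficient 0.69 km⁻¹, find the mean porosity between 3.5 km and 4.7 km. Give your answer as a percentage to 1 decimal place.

⟨φ⟩ = (1/(d₂−d₁)) ∫ φ₀ e^(−cd) dd = φ₀·(e^(−c·d₁) − e^(−c·d₂)) / (c·(d₂−d₁))
e^(−0.69×3.5) = 0.0894; e^(−0.69×4.7) = 0.0390
⟨φ⟩ = 0.57 × (0.0894 − 0.0390) / (0.69 × 1.2) = 0.57 × 0.0608 = 0.0346

3.5%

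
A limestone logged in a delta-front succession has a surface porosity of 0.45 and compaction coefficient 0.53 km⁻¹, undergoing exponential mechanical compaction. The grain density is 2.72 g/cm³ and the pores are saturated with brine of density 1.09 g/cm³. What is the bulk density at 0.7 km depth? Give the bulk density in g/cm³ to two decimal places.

Porosity at depth: phi = 0.45·exp(−0.53×0.7) = 0.45×0.6900 = 0.3105
Bulk density: ρ_b = (1−phi)ρ_g + phi·ρ_f = 0.6895×2.72 + 0.3105×1.09
       = 1.875 + 0.338 = 2.214 g/cm³

2.21 g/cm³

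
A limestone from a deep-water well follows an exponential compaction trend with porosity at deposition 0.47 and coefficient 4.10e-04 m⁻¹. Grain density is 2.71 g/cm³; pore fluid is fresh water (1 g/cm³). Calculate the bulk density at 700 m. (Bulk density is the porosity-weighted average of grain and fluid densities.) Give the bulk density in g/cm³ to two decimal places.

Working in km (1 km = 1000 m; β in km⁻¹ = β in m⁻¹ × 1000):
Porosity at depth: φ = 0.47·exp(−0.41×0.7) = 0.47×0.7505 = 0.3527
Bulk density: ρ_b = (1−φ)ρ_g + φ·ρ_f = 0.6473×2.71 + 0.3527×1
       = 1.754 + 0.353 = 2.107 g/cm³

2.11 g/cm³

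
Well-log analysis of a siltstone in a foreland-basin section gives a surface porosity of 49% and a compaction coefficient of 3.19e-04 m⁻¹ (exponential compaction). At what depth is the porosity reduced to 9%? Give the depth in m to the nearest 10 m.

Working in km (1 km = 1000 m; c in km⁻¹ = c in m⁻¹ × 1000):
Invert Athy's law: z = ln(n₀/n) / c
z = ln(0.49/0.09) / 0.319 = ln(5.444) / 0.319 = 1.6946 / 0.319 = 5.312 km

5310 m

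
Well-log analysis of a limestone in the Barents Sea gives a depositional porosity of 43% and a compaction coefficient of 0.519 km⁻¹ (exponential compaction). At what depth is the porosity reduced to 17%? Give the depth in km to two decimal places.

1.79 km

Invert Athy's law: z = ln(n₀/n) / β
z = ln(0.43/0.17) / 0.519 = ln(2.529) / 0.519 = 0.9280 / 0.519 = 1.788 km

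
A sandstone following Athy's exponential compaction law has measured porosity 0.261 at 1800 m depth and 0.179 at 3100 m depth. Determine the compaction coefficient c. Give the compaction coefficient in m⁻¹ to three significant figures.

Working in km (1 km = 1000 m; c in km⁻¹ = c in m⁻¹ × 1000):
Athy: φ(d) = φ₀ e^(−cd) ⇒ φ₁/φ₂ = e^{c(d₂−d₁)} ⇒ c = ln(φ₁/φ₂)/(d₂−d₁)
c = ln(0.261/0.179) / (3.1 − 1.8) = ln(1.458) / 1.3 = 0.3771 / 1.3 = 0.2901 km⁻¹

0.000290 m⁻¹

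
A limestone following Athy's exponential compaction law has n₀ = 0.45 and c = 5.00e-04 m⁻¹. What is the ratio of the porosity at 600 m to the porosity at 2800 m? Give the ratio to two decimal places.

Working in km (1 km = 1000 m; c in km⁻¹ = c in m⁻¹ × 1000):
n(d₁)/n(d₂) = e^(−c·d₁)/e^(−c·d₂) = e^{c(d₂−d₁)}
= exp(0.5 × 2.2) = exp(1.1) = 3.0042

3.00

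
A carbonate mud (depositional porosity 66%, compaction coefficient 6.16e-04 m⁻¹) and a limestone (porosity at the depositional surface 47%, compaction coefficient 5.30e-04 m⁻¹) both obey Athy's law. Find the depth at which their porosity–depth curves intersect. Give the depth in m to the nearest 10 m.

Working in km (1 km = 1000 m; k in km⁻¹ = k in m⁻¹ × 1000):
Set φ₀ₐ e^(−kₐz) = φ₀ᵦ e^(−kᵦz) ⇒ ln(φ₀ₐ/φ₀ᵦ) = (kₐ − kᵦ)·z
z = ln(0.66/0.47) / (0.616 − 0.53) = 0.3395 / 0.086 = 3.948 km

3950 m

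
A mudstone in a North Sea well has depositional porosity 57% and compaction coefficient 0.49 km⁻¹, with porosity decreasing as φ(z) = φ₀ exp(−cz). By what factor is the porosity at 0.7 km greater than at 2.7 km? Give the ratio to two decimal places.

φ(z₁)/φ(z₂) = e^(−c·z₁)/e^(−c·z₂) = e^{c(z₂−z₁)}
= exp(0.49 × 2) = exp(0.98) = 2.6645

2.66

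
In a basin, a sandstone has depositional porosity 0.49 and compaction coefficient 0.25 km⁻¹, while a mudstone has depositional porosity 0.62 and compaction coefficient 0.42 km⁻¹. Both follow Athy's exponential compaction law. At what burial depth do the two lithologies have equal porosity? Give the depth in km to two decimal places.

Set phi₀ₐ e^(−cₐz) = phi₀ᵦ e^(−cᵦz) ⇒ ln(phi₀ₐ/phi₀ᵦ) = (cₐ − cᵦ)·z
z = ln(0.49/0.62) / (0.25 − 0.42) = -0.2353 / -0.17 = 1.384 km

1.38 km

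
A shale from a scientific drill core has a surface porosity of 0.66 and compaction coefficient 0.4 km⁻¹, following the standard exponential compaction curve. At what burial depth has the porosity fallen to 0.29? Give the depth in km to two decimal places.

Invert Athy's law: z = ln(n₀/n) / β
z = ln(0.66/0.29) / 0.4 = ln(2.276) / 0.4 = 0.8224 / 0.4 = 2.056 km

2.06 km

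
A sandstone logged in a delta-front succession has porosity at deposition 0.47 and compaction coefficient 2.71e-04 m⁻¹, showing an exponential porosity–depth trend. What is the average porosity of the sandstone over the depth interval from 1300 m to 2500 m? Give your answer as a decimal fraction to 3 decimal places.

0.282

Working in km (1 km = 1000 m; β in km⁻¹ = β in m⁻¹ × 1000):
⟨phi⟩ = (1/(Z₂−Z₁)) ∫ phi₀ e^(−βZ) dZ = phi₀·(e^(−β·Z₁) − e^(−β·Z₂)) / (β·(Z₂−Z₁))
e^(−0.271×1.3) = 0.7031; e^(−0.271×2.5) = 0.5079
⟨phi⟩ = 0.47 × (0.7031 − 0.5079) / (0.271 × 1.2) = 0.47 × 0.6002 = 0.2821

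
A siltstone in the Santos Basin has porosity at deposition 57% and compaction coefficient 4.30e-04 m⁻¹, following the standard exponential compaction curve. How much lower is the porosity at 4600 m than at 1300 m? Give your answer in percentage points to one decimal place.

24.7 percentage points

Working in km (1 km = 1000 m; β in km⁻¹ = β in m⁻¹ × 1000):
phi(1.3) = 0.57·e^(−0.43×1.3) = 0.3259
phi(4.6) = 0.57·e^(−0.43×4.6) = 0.0789
Δphi = 0.3259 − 0.0789 = 0.2471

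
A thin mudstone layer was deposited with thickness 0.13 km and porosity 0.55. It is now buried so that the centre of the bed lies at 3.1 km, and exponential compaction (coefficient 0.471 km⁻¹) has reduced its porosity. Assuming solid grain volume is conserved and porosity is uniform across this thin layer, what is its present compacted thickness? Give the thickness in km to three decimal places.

Porosity at 3.1 km: phi = 0.55·exp(−0.471×3.1) = 0.1277
Solid-volume conservation: h(1−phi) = h₀(1−phi₀) ⇒ h = h₀·(1−phi₀)/(1−phi)
h = 0.13 × (1 − 0.55)/(1 − 0.1277) = 0.13 × 0.5159 = 0.0671 km

0.067 km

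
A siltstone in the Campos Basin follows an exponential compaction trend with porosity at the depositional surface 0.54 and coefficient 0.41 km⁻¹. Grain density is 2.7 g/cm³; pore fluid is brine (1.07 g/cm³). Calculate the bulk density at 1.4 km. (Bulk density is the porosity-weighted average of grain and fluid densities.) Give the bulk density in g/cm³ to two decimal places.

Porosity at depth: phi = 0.54·exp(−0.41×1.4) = 0.54×0.5633 = 0.3042
Bulk density: ρ_b = (1−phi)ρ_g + phi·ρ_f = 0.6958×2.7 + 0.3042×1.07
       = 1.879 + 0.325 = 2.204 g/cm³

2.20 g/cm³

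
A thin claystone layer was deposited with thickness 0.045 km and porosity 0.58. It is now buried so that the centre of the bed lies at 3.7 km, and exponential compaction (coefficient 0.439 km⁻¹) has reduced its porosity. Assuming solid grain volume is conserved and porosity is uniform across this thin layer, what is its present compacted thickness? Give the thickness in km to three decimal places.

Porosity at 3.7 km: n = 0.58·exp(−0.439×3.7) = 0.1143
Solid-volume conservation: h(1−n) = h₀(1−n₀) ⇒ h = h₀·(1−n₀)/(1−n)
h = 0.045 × (1 − 0.58)/(1 − 0.1143) = 0.045 × 0.4742 = 0.0213 km

0.021 km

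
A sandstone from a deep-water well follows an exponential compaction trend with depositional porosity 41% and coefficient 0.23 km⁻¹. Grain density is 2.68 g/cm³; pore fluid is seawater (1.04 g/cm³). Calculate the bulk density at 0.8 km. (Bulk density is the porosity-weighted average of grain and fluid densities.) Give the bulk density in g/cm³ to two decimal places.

2.12 g/cm³

Porosity at depth: phi = 0.41·exp(−0.23×0.8) = 0.41×0.8319 = 0.3411
Bulk density: ρ_b = (1−phi)ρ_g + phi·ρ_f = 0.6589×2.68 + 0.3411×1.04
       = 1.766 + 0.355 = 2.121 g/cm³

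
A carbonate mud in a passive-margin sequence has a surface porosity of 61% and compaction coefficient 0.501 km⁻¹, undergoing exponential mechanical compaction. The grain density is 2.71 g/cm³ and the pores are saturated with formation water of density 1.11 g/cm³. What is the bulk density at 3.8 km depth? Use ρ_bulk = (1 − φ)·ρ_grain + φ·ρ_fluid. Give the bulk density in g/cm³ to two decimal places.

Porosity at depth: phi = 0.61·exp(−0.501×3.8) = 0.61×0.1490 = 0.0909
Bulk density: ρ_b = (1−phi)ρ_g + phi·ρ_f = 0.9091×2.71 + 0.0909×1.11
       = 2.464 + 0.101 = 2.565 g/cm³

2.56 g/cm³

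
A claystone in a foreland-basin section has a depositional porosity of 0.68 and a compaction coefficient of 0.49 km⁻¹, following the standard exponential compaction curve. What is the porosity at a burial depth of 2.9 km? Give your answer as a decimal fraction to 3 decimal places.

0.164

n = n₀·exp(−c·d) = 0.68 × exp(−0.49 × 2.9) = 0.68 × exp(−1.421)
  = 0.68 × 0.2415 = 0.1642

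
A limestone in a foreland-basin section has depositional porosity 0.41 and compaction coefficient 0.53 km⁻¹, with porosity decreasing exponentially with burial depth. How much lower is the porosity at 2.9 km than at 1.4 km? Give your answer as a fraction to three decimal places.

0.107

phi(1.4) = 0.41·e^(−0.53×1.4) = 0.1952
phi(2.9) = 0.41·e^(−0.53×2.9) = 0.0882
Δphi = 0.1952 − 0.0882 = 0.1071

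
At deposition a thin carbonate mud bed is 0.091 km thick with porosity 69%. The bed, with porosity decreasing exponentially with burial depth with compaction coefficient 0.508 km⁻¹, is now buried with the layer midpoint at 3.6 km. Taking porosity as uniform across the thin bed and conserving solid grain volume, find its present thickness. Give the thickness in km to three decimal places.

0.032 km

Porosity at 3.6 km: phi = 0.69·exp(−0.508×3.6) = 0.1108
Solid-volume conservation: h(1−phi) = h₀(1−phi₀) ⇒ h = h₀·(1−phi₀)/(1−phi)
h = 0.091 × (1 − 0.69)/(1 − 0.1108) = 0.091 × 0.3486 = 0.0317 km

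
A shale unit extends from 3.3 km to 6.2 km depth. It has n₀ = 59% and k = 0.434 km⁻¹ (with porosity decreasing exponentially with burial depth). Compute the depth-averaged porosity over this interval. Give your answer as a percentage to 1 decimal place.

⟨n⟩ = (1/(z₂−z₁)) ∫ n₀ e^(−kz) dz = n₀·(e^(−k·z₁) − e^(−k·z₂)) / (k·(z₂−z₁))
e^(−0.434×3.3) = 0.2388; e^(−0.434×6.2) = 0.0678
⟨n⟩ = 0.59 × (0.2388 − 0.0678) / (0.434 × 2.9) = 0.59 × 0.1358 = 0.0801

8.0%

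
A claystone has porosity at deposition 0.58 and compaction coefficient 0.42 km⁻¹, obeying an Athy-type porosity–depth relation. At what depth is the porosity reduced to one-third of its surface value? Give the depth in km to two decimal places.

phi/phi₀ = 1/3 ⇒ exp(−c·Z) = 1/3 ⇒ Z = ln(3) / c
Z = 1.0986 / 0.42 = 2.616 km

2.62 km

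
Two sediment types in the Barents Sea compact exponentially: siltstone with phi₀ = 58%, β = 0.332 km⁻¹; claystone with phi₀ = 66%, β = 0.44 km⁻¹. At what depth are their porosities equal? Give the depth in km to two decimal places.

Set phi₀ₐ e^(−βₐZ) = phi₀ᵦ e^(−βᵦZ) ⇒ ln(phi₀ₐ/phi₀ᵦ) = (βₐ − βᵦ)·Z
Z = ln(0.58/0.66) / (0.332 − 0.44) = -0.1292 / -0.108 = 1.196 km

1.20 km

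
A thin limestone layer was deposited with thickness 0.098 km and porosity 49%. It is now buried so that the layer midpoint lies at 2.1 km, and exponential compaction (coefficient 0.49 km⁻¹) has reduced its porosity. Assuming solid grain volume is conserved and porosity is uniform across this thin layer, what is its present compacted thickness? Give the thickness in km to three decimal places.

Porosity at 2.1 km: n = 0.49·exp(−0.49×2.1) = 0.1751
Solid-volume conservation: h(1−n) = h₀(1−n₀) ⇒ h = h₀·(1−n₀)/(1−n)
h = 0.098 × (1 − 0.49)/(1 − 0.1751) = 0.098 × 0.6183 = 0.0606 km

0.061 km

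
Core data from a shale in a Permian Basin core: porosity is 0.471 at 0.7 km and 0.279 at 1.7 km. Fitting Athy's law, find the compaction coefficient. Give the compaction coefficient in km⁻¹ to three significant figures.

0.524 km⁻¹

Athy: phi(Z) = phi₀ e^(−cZ) ⇒ phi₁/phi₂ = e^{c(Z₂−Z₁)} ⇒ c = ln(phi₁/phi₂)/(Z₂−Z₁)
c = ln(0.471/0.279) / (1.7 − 0.7) = ln(1.688) / 1 = 0.5236 / 1 = 0.5236 km⁻¹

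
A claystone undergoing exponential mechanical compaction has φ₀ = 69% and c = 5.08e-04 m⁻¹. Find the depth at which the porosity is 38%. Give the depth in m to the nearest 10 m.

Working in km (1 km = 1000 m; c in km⁻¹ = c in m⁻¹ × 1000):
Invert Athy's law: Z = ln(φ₀/φ) / c
Z = ln(0.69/0.38) / 0.508 = ln(1.816) / 0.508 = 0.5965 / 0.508 = 1.174 km

1170 m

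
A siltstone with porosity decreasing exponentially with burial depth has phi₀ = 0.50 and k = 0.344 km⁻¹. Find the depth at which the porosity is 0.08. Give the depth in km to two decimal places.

Invert Athy's law: Z = ln(phi₀/phi) / k
Z = ln(0.5/0.08) / 0.344 = ln(6.25) / 0.344 = 1.8326 / 0.344 = 5.327 km

5.33 km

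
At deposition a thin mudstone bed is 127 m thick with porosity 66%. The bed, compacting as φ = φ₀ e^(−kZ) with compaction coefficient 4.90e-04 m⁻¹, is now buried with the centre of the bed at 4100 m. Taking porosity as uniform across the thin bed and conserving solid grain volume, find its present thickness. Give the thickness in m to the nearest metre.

Working in km (1 km = 1000 m; k in km⁻¹ = k in m⁻¹ × 1000):
Porosity at 4.1 km: φ = 0.66·exp(−0.49×4.1) = 0.0885
Solid-volume conservation: h(1−φ) = h₀(1−φ₀) ⇒ h = h₀·(1−φ₀)/(1−φ)
h = 0.127 × (1 − 0.66)/(1 − 0.0885) = 0.127 × 0.3730 = 0.0474 km

47 m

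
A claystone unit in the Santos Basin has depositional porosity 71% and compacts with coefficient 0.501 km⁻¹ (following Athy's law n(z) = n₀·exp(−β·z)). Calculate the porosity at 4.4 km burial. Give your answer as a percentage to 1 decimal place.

n = n₀·exp(−β·z) = 0.71 × exp(−0.501 × 4.4) = 0.71 × exp(−2.204)
  = 0.71 × 0.1103 = 0.0783

7.8%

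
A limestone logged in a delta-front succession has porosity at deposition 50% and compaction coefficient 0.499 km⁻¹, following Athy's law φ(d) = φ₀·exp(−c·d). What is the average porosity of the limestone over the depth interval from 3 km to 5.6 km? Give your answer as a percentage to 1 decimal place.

⟨φ⟩ = (1/(d₂−d₁)) ∫ φ₀ e^(−cd) dd = φ₀·(e^(−c·d₁) − e^(−c·d₂)) / (c·(d₂−d₁))
e^(−0.499×3) = 0.2238; e^(−0.499×5.6) = 0.0612
⟨φ⟩ = 0.5 × (0.2238 − 0.0612) / (0.499 × 2.6) = 0.5 × 0.1254 = 0.0627

6.3%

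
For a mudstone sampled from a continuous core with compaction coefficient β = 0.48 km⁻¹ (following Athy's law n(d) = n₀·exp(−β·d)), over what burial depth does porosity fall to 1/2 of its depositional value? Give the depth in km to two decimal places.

n/n₀ = 1/2 ⇒ exp(−β·d) = 1/2 ⇒ d = ln(2) / β
d = 0.6931 / 0.48 = 1.444 km

1.44 km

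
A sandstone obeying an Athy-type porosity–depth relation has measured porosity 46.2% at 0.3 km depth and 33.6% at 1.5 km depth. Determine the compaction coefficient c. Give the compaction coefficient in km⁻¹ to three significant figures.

Athy: n(d) = n₀ e^(−cd) ⇒ n₁/n₂ = e^{c(d₂−d₁)} ⇒ c = ln(n₁/n₂)/(d₂−d₁)
c = ln(0.462/0.336) / (1.5 − 0.3) = ln(1.375) / 1.2 = 0.3185 / 1.2 = 0.2654 km⁻¹

0.265 km⁻¹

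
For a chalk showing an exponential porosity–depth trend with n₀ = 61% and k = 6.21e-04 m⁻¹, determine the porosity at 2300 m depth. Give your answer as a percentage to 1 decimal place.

Working in km (1 km = 1000 m; k in km⁻¹ = k in m⁻¹ × 1000):
n = n₀·exp(−k·Z) = 0.61 × exp(−0.621 × 2.3) = 0.61 × exp(−1.428)
  = 0.61 × 0.2397 = 0.1462

14.6%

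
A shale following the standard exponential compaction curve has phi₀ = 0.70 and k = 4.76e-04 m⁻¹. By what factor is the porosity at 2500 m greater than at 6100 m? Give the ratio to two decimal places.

Working in km (1 km = 1000 m; k in km⁻¹ = k in m⁻¹ × 1000):
phi(z₁)/phi(z₂) = e^(−k·z₁)/e^(−k·z₂) = e^{k(z₂−z₁)}
= exp(0.476 × 3.6) = exp(1.714) = 5.5489

5.55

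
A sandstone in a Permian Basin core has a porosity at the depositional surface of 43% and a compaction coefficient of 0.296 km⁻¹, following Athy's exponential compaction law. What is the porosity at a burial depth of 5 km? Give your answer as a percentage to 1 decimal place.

9.8%

n = n₀·exp(−β·Z) = 0.43 × exp(−0.296 × 5) = 0.43 × exp(−1.48)
  = 0.43 × 0.2276 = 0.0979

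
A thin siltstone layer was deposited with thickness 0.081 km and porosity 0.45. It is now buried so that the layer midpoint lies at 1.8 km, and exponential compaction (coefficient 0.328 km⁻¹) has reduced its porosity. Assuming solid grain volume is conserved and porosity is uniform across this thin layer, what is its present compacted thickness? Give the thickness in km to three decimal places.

Porosity at 1.8 km: phi = 0.45·exp(−0.328×1.8) = 0.2493
Solid-volume conservation: h(1−phi) = h₀(1−phi₀) ⇒ h = h₀·(1−phi₀)/(1−phi)
h = 0.081 × (1 − 0.45)/(1 − 0.2493) = 0.081 × 0.7327 = 0.0593 km

0.059 km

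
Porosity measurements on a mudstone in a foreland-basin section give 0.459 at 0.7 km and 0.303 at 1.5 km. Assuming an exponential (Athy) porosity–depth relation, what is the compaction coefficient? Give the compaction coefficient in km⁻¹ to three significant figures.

0.519 km⁻¹

Athy: phi(z) = phi₀ e^(−βz) ⇒ phi₁/phi₂ = e^{β(z₂−z₁)} ⇒ β = ln(phi₁/phi₂)/(z₂−z₁)
β = ln(0.459/0.303) / (1.5 − 0.7) = ln(1.515) / 0.8 = 0.4153 / 0.8 = 0.5191 km⁻¹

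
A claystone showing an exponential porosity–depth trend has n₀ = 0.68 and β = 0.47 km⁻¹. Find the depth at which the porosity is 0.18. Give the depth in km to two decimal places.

Invert Athy's law: z = ln(n₀/n) / β
z = ln(0.68/0.18) / 0.47 = ln(3.778) / 0.47 = 1.3291 / 0.47 = 2.828 km

2.83 km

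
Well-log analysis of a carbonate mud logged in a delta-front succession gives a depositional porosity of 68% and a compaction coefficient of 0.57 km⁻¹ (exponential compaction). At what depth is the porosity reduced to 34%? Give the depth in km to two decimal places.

Invert Athy's law: d = ln(n₀/n) / β
d = ln(0.68/0.34) / 0.57 = ln(2) / 0.57 = 0.6931 / 0.57 = 1.216 km

1.22 km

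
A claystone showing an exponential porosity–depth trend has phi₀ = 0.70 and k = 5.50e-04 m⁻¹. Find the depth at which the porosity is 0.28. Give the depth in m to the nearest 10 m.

Working in km (1 km = 1000 m; k in km⁻¹ = k in m⁻¹ × 1000):
Invert Athy's law: d = ln(phi₀/phi) / k
d = ln(0.7/0.28) / 0.55 = ln(2.5) / 0.55 = 0.9163 / 0.55 = 1.666 km

1670 m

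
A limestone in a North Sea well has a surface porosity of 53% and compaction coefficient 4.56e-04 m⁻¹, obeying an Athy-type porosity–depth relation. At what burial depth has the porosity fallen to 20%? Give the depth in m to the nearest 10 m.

Working in km (1 km = 1000 m; β in km⁻¹ = β in m⁻¹ × 1000):
Invert Athy's law: Z = ln(n₀/n) / β
Z = ln(0.53/0.2) / 0.456 = ln(2.65) / 0.456 = 0.9746 / 0.456 = 2.137 km

2140 m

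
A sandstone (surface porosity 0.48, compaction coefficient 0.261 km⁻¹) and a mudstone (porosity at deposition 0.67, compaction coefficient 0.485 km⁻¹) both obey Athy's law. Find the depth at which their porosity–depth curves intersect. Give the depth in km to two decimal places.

1.49 km

Set φ₀ₐ e^(−βₐZ) = φ₀ᵦ e^(−βᵦZ) ⇒ ln(φ₀ₐ/φ₀ᵦ) = (βₐ − βᵦ)·Z
Z = ln(0.48/0.67) / (0.261 − 0.485) = -0.3335 / -0.224 = 1.489 km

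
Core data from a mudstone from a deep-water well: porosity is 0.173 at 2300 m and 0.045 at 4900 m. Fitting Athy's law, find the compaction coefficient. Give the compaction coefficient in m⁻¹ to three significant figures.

Working in km (1 km = 1000 m; c in km⁻¹ = c in m⁻¹ × 1000):
Athy: n(Z) = n₀ e^(−cZ) ⇒ n₁/n₂ = e^{c(Z₂−Z₁)} ⇒ c = ln(n₁/n₂)/(Z₂−Z₁)
c = ln(0.173/0.045) / (4.9 − 2.3) = ln(3.844) / 2.6 = 1.3466 / 2.6 = 0.5179 km⁻¹

0.000518 m⁻¹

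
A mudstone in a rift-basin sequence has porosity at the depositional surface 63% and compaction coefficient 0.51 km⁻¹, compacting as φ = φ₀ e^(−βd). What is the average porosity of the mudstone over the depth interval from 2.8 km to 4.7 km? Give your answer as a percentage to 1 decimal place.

9.7%

⟨φ⟩ = (1/(d₂−d₁)) ∫ φ₀ e^(−βd) dd = φ₀·(e^(−β·d₁) − e^(−β·d₂)) / (β·(d₂−d₁))
e^(−0.51×2.8) = 0.2398; e^(−0.51×4.7) = 0.0910
⟨φ⟩ = 0.63 × (0.2398 − 0.0910) / (0.51 × 1.9) = 0.63 × 0.1536 = 0.0967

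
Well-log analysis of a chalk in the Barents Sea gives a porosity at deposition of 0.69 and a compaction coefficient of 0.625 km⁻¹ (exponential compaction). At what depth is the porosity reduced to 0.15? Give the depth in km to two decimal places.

Invert Athy's law: Z = ln(phi₀/phi) / β
Z = ln(0.69/0.15) / 0.625 = ln(4.6) / 0.625 = 1.5261 / 0.625 = 2.442 km

2.44 km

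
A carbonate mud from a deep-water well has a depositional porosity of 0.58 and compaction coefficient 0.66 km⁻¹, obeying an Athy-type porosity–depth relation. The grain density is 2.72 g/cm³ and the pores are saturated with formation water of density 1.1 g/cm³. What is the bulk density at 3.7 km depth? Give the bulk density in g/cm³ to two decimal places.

Porosity at depth: n = 0.58·exp(−0.66×3.7) = 0.58×0.0870 = 0.0505
Bulk density: ρ_b = (1−n)ρ_g + n·ρ_f = 0.9495×2.72 + 0.0505×1.1
       = 2.583 + 0.055 = 2.638 g/cm³

2.64 g/cm³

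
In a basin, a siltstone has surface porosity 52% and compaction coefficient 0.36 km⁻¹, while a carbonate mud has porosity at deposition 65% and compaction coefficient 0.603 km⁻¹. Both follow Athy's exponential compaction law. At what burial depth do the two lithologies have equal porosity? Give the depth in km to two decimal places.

0.92 km

Set φ₀ₐ e^(−cₐd) = φ₀ᵦ e^(−cᵦd) ⇒ ln(φ₀ₐ/φ₀ᵦ) = (cₐ − cᵦ)·d
d = ln(0.52/0.65) / (0.36 − 0.603) = -0.2231 / -0.243 = 0.918 km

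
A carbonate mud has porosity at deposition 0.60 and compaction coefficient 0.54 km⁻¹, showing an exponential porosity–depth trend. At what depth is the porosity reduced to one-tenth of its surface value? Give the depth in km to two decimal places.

4.26 km

n/n₀ = 1/10 ⇒ exp(−c·Z) = 1/10 ⇒ Z = ln(10) / c
Z = 2.3026 / 0.54 = 4.264 km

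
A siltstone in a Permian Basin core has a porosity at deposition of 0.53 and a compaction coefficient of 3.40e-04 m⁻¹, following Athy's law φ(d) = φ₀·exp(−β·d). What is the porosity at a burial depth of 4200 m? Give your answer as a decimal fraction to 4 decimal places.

Working in km (1 km = 1000 m; β in km⁻¹ = β in m⁻¹ × 1000):
φ = φ₀·exp(−β·d) = 0.53 × exp(−0.34 × 4.2) = 0.53 × exp(−1.428)
  = 0.53 × 0.2398 = 0.1271

0.1271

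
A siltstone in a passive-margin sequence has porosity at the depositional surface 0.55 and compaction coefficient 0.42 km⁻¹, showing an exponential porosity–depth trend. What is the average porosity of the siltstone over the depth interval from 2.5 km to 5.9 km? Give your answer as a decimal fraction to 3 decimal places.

⟨φ⟩ = (1/(Z₂−Z₁)) ∫ φ₀ e^(−cZ) dZ = φ₀·(e^(−c·Z₁) − e^(−c·Z₂)) / (c·(Z₂−Z₁))
e^(−0.42×2.5) = 0.3499; e^(−0.42×5.9) = 0.0839
⟨φ⟩ = 0.55 × (0.3499 − 0.0839) / (0.42 × 3.4) = 0.55 × 0.1863 = 0.1025

0.102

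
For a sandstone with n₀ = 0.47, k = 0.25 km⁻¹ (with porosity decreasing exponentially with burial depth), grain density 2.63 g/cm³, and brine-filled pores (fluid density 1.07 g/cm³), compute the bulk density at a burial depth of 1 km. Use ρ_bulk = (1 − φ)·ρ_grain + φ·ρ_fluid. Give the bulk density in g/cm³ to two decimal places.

2.06 g/cm³

Porosity at depth: n = 0.47·exp(−0.25×1) = 0.47×0.7788 = 0.3660
Bulk density: ρ_b = (1−n)ρ_g + n·ρ_f = 0.6340×2.63 + 0.3660×1.07
       = 1.667 + 0.392 = 2.059 g/cm³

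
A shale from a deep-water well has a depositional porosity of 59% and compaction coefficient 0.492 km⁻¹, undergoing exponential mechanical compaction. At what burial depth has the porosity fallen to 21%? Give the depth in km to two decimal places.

2.10 km

Invert Athy's law: z = ln(phi₀/phi) / k
z = ln(0.59/0.21) / 0.492 = ln(2.81) / 0.492 = 1.0330 / 0.492 = 2.100 km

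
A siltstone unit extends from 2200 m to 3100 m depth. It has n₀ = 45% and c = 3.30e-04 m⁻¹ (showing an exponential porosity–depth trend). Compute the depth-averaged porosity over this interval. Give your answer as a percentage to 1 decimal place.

18.8%

Working in km (1 km = 1000 m; c in km⁻¹ = c in m⁻¹ × 1000):
⟨n⟩ = (1/(Z₂−Z₁)) ∫ n₀ e^(−cZ) dZ = n₀·(e^(−c·Z₁) − e^(−c·Z₂)) / (c·(Z₂−Z₁))
e^(−0.33×2.2) = 0.4838; e^(−0.33×3.1) = 0.3595
⟨n⟩ = 0.45 × (0.4838 − 0.3595) / (0.33 × 0.9) = 0.45 × 0.4186 = 0.1884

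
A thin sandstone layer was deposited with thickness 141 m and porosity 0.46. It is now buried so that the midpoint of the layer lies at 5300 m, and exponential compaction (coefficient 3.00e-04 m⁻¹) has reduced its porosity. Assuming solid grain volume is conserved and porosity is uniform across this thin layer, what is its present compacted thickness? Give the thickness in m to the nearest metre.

84 m

Working in km (1 km = 1000 m; β in km⁻¹ = β in m⁻¹ × 1000):
Porosity at 5.3 km: n = 0.46·exp(−0.3×5.3) = 0.0938
Solid-volume conservation: h(1−n) = h₀(1−n₀) ⇒ h = h₀·(1−n₀)/(1−n)
h = 0.141 × (1 − 0.46)/(1 − 0.0938) = 0.141 × 0.5959 = 0.0840 km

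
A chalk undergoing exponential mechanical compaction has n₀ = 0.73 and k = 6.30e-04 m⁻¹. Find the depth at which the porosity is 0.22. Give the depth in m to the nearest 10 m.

Working in km (1 km = 1000 m; k in km⁻¹ = k in m⁻¹ × 1000):
Invert Athy's law: Z = ln(n₀/n) / k
Z = ln(0.73/0.22) / 0.63 = ln(3.318) / 0.63 = 1.1994 / 0.63 = 1.904 km

1900 m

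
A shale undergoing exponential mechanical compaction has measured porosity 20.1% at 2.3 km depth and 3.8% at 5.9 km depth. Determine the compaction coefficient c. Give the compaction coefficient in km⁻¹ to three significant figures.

Athy: φ(Z) = φ₀ e^(−cZ) ⇒ φ₁/φ₂ = e^{c(Z₂−Z₁)} ⇒ c = ln(φ₁/φ₂)/(Z₂−Z₁)
c = ln(0.201/0.038) / (5.9 − 2.3) = ln(5.289) / 3.6 = 1.6657 / 3.6 = 0.4627 km⁻¹

0.463 km⁻¹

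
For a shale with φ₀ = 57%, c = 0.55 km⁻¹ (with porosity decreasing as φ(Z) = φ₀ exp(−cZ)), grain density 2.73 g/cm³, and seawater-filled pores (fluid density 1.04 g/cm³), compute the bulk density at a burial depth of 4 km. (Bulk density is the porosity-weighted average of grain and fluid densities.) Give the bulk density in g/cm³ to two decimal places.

2.62 g/cm³

Porosity at depth: φ = 0.57·exp(−0.55×4) = 0.57×0.1108 = 0.0632
Bulk density: ρ_b = (1−φ)ρ_g + φ·ρ_f = 0.9368×2.73 + 0.0632×1.04
       = 2.558 + 0.066 = 2.623 g/cm³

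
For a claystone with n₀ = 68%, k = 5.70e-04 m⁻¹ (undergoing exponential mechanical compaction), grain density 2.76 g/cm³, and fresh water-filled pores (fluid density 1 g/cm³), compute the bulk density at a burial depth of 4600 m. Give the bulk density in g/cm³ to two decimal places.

2.67 g/cm³

Working in km (1 km = 1000 m; k in km⁻¹ = k in m⁻¹ × 1000):
Porosity at depth: n = 0.68·exp(−0.57×4.6) = 0.68×0.0727 = 0.0494
Bulk density: ρ_b = (1−n)ρ_g + n·ρ_f = 0.9506×2.76 + 0.0494×1
       = 2.624 + 0.049 = 2.673 g/cm³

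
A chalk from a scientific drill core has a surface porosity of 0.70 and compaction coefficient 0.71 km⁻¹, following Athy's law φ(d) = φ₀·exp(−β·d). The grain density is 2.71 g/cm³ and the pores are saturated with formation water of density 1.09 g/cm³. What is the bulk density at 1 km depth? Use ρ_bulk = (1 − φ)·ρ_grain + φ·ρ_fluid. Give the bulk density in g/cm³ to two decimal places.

2.15 g/cm³

Porosity at depth: φ = 0.7·exp(−0.71×1) = 0.7×0.4916 = 0.3442
Bulk density: ρ_b = (1−φ)ρ_g + φ·ρ_f = 0.6558×2.71 + 0.3442×1.09
       = 1.777 + 0.375 = 2.152 g/cm³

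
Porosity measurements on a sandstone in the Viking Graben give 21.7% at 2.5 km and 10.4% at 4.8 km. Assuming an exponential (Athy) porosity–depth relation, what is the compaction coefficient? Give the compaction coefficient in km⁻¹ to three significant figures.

Athy: phi(Z) = phi₀ e^(−kZ) ⇒ phi₁/phi₂ = e^{k(Z₂−Z₁)} ⇒ k = ln(phi₁/phi₂)/(Z₂−Z₁)
k = ln(0.217/0.104) / (4.8 − 2.5) = ln(2.087) / 2.3 = 0.7355 / 2.3 = 0.3198 km⁻¹

0.320 km⁻¹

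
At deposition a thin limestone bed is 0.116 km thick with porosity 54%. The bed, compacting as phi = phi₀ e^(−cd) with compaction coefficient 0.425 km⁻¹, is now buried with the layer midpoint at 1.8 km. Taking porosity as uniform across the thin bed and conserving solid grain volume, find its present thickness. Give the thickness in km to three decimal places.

Porosity at 1.8 km: phi = 0.54·exp(−0.425×1.8) = 0.2513
Solid-volume conservation: h(1−phi) = h₀(1−phi₀) ⇒ h = h₀·(1−phi₀)/(1−phi)
h = 0.116 × (1 − 0.54)/(1 − 0.2513) = 0.116 × 0.6144 = 0.0713 km

0.071 km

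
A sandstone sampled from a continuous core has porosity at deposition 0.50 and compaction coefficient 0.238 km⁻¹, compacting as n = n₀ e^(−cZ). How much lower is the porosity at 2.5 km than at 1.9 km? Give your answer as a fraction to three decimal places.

0.042

n(1.9) = 0.5·e^(−0.238×1.9) = 0.3181
n(2.5) = 0.5·e^(−0.238×2.5) = 0.2758
Δn = 0.3181 − 0.2758 = 0.0423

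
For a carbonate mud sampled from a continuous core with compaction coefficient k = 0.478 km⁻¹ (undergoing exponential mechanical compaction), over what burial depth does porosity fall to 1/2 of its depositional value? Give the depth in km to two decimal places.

n/n₀ = 1/2 ⇒ exp(−k·z) = 1/2 ⇒ z = ln(2) / k
z = 0.6931 / 0.478 = 1.450 km

1.45 km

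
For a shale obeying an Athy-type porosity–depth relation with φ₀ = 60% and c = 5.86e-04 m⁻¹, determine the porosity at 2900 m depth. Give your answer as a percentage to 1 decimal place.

11.0%

Working in km (1 km = 1000 m; c in km⁻¹ = c in m⁻¹ × 1000):
φ = φ₀·exp(−c·z) = 0.6 × exp(−0.586 × 2.9) = 0.6 × exp(−1.699)
  = 0.6 × 0.1828 = 0.1097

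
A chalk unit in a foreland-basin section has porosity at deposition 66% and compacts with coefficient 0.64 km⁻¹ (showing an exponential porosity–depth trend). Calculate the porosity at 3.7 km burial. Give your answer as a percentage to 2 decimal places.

phi = phi₀·exp(−β·z) = 0.66 × exp(−0.64 × 3.7) = 0.66 × exp(−2.368)
  = 0.66 × 0.0937 = 0.0618

6.18%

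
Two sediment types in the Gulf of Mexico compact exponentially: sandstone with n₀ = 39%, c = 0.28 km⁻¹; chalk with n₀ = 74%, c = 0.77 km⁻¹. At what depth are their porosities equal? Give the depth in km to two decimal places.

1.31 km

Set n₀ₐ e^(−cₐd) = n₀ᵦ e^(−cᵦd) ⇒ ln(n₀ₐ/n₀ᵦ) = (cₐ − cᵦ)·d
d = ln(0.39/0.74) / (0.28 − 0.77) = -0.6405 / -0.49 = 1.307 km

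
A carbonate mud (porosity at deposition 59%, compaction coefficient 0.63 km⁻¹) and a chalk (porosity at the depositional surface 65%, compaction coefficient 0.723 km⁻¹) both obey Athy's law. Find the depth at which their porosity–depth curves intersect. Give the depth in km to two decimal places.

Set n₀ₐ e^(−cₐZ) = n₀ᵦ e^(−cᵦZ) ⇒ ln(n₀ₐ/n₀ᵦ) = (cₐ − cᵦ)·Z
Z = ln(0.59/0.65) / (0.63 − 0.723) = -0.0968 / -0.093 = 1.041 km

1.04 km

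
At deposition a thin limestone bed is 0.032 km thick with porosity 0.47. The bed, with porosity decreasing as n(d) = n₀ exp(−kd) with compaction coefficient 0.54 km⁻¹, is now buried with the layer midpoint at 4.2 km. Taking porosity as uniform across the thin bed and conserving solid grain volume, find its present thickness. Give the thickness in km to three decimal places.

Porosity at 4.2 km: n = 0.47·exp(−0.54×4.2) = 0.0487
Solid-volume conservation: h(1−n) = h₀(1−n₀) ⇒ h = h₀·(1−n₀)/(1−n)
h = 0.032 × (1 − 0.47)/(1 − 0.0487) = 0.032 × 0.5571 = 0.0178 km

0.018 km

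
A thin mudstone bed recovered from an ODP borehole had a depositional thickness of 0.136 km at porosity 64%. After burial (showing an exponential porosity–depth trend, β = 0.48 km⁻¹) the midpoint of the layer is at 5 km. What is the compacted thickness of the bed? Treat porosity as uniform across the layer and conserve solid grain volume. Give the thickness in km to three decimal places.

0.052 km

Porosity at 5 km: φ = 0.64·exp(−0.48×5) = 0.0581
Solid-volume conservation: h(1−φ) = h₀(1−φ₀) ⇒ h = h₀·(1−φ₀)/(1−φ)
h = 0.136 × (1 − 0.64)/(1 − 0.0581) = 0.136 × 0.3822 = 0.0520 km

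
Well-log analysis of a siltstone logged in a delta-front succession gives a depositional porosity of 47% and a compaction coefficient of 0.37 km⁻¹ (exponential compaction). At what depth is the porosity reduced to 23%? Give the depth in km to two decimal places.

Invert Athy's law: z = ln(phi₀/phi) / c
z = ln(0.47/0.23) / 0.37 = ln(2.043) / 0.37 = 0.7147 / 0.37 = 1.931 km

1.93 km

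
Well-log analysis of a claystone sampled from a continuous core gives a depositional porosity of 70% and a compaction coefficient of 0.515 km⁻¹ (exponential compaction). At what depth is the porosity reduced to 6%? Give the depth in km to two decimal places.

Invert Athy's law: d = ln(n₀/n) / c
d = ln(0.7/0.06) / 0.515 = ln(11.67) / 0.515 = 2.4567 / 0.515 = 4.770 km

4.77 km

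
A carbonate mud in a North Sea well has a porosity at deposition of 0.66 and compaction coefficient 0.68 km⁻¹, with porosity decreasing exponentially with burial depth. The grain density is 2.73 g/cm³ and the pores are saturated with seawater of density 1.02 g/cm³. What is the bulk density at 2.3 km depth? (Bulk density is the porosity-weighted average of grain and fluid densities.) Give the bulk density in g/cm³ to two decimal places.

Porosity at depth: φ = 0.66·exp(−0.68×2.3) = 0.66×0.2093 = 0.1381
Bulk density: ρ_b = (1−φ)ρ_g + φ·ρ_f = 0.8619×2.73 + 0.1381×1.02
       = 2.353 + 0.141 = 2.494 g/cm³

2.49 g/cm³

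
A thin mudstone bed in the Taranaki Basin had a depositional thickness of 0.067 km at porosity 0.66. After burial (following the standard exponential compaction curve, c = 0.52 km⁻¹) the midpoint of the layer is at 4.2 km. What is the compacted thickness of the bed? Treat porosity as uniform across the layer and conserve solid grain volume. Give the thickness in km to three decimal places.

Porosity at 4.2 km: φ = 0.66·exp(−0.52×4.2) = 0.0743
Solid-volume conservation: h(1−φ) = h₀(1−φ₀) ⇒ h = h₀·(1−φ₀)/(1−φ)
h = 0.067 × (1 − 0.66)/(1 − 0.0743) = 0.067 × 0.3673 = 0.0246 km

0.025 km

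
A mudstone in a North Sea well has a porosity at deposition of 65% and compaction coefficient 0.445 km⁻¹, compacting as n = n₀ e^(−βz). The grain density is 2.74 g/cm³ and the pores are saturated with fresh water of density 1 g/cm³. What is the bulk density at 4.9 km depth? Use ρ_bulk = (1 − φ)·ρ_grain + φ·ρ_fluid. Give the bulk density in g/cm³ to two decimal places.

2.61 g/cm³

Porosity at depth: n = 0.65·exp(−0.445×4.9) = 0.65×0.1130 = 0.0734
Bulk density: ρ_b = (1−n)ρ_g + n·ρ_f = 0.9266×2.74 + 0.0734×1
       = 2.539 + 0.073 = 2.612 g/cm³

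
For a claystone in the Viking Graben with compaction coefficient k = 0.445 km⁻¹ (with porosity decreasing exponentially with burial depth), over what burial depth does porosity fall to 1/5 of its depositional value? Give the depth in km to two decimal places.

3.62 km

phi/phi₀ = 1/5 ⇒ exp(−k·Z) = 1/5 ⇒ Z = ln(5) / k
Z = 1.6094 / 0.445 = 3.617 km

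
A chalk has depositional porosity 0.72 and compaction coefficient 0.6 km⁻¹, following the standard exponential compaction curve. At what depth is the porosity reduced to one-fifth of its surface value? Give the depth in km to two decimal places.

φ/φ₀ = 1/5 ⇒ exp(−β·d) = 1/5 ⇒ d = ln(5) / β
d = 1.6094 / 0.6 = 2.682 km

2.68 km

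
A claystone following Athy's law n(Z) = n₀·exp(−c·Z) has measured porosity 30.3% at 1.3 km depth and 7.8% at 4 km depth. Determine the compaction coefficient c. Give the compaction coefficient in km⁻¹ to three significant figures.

0.503 km⁻¹

Athy: n(Z) = n₀ e^(−cZ) ⇒ n₁/n₂ = e^{c(Z₂−Z₁)} ⇒ c = ln(n₁/n₂)/(Z₂−Z₁)
c = ln(0.303/0.078) / (4 − 1.3) = ln(3.885) / 2.7 = 1.3570 / 2.7 = 0.5026 km⁻¹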